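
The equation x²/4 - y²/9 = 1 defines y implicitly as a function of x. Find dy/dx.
Apply d/dx to both sides, remembering that y depends on x. Each occurrence of y therefore brings in a y' = dy/dx via the chain rule.

With F(x, y) equal to the left-hand side minus the right, differentiate F term by term:
  d/dx[x^2/4] = x/2
  d/dx[-y^2/9] = -2y·y'/9
  d/dx[-1] = 0
Adding these up, d/dx[F] = 0 becomes
  (x/2) + (-2y/9)·y' = 0,
so isolating y',
  dy/dx = -(x/2)/(-2y/9) = 9x/(4y)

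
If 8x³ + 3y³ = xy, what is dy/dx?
Apply d/dx to both sides, remembering that y depends on x. Each occurrence of y therefore brings in a y' = dy/dx via the chain rule.

With F(x, y) equal to the left-hand side minus the right, differentiate F term by term:
  d/dx[8x^3] = 24x^2
  d/dx[-xy] = -x·y' - y
  d/dx[3y^3] = 9y^2·y'
Adding these up, d/dx[F] = 0 becomes
  (24x^2 - y) + (-x + 9y^2)·y' = 0,
so isolating y',
  dy/dx = -(24x^2 - y)/(-x + 9y^2) = (24x^2 - y)/(x - 9y^2)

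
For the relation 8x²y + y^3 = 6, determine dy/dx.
Take d/dx of both sides. Since y is implicitly a function of x, the chain rule attaches a y' = dy/dx factor whenever we differentiate through y.

Set F(x, y) = (left side) − (right side), so the curve is F = 0. Differentiating each term of F:
  d/dx[8x^2y] = 8x^2·y' + 16xy
  d/dx[y^3] = 3y^2·y'
  d/dx[-6] = 0

Collecting, the y'-free part is the partial derivative in x and the y' coefficient is the partial derivative in y:
  ∂F/∂x = 16xy
  ∂F/∂y = 8x^2 + 3y^2

so d/dx[F(x, y(x))] = ∂F/∂x + (∂F/∂y)·y' = 0. Rearranging,
  dy/dx = -(∂F/∂x)/(∂F/∂y) = -(16xy)/(8x^2 + 3y^2) = -16xy/(8x^2 + 3y^2)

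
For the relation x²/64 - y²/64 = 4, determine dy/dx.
Take d/dx of both sides. Since y is implicitly a function of x, the chain rule attaches a y' = dy/dx factor whenever we differentiate through y.

Set F(x, y) = (left side) − (right side), so the curve is F = 0. Differentiating each term of F:
  d/dx[x^2/64] = x/32
  d/dx[-y^2/64] = -y·y'/32
  d/dx[-4] = 0

Collecting, the y'-free part is the partial derivative in x and the y' coefficient is the partial derivative in y:
  ∂F/∂x = x/32
  ∂F/∂y = -y/32

so d/dx[F(x, y(x))] = ∂F/∂x + (∂F/∂y)·y' = 0. Rearranging,
  dy/dx = -(∂F/∂x)/(∂F/∂y) = -(x/32)/(-y/32) = x/y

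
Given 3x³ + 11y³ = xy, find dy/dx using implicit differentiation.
Take d/dx of both sides. Since y is implicitly a function of x, the chain rule attaches a y' = dy/dx factor whenever we differentiate through y.

Set F(x, y) = (left side) − (right side), so the curve is F = 0. Differentiating each term of F:
  d/dx[3x^3] = 9x^2
  d/dx[-xy] = -x·y' - y
  d/dx[11y^3] = 33y^2·y'

Collecting, the y'-free part is the partial derivative in x and the y' coefficient is the partial derivative in y:
  ∂F/∂x = 9x^2 - y
  ∂F/∂y = -x + 33y^2

so d/dx[F(x, y(x))] = ∂F/∂x + (∂F/∂y)·y' = 0. Rearranging,
  dy/dx = -(∂F/∂x)/(∂F/∂y) = -(9x^2 - y)/(-x + 33y^2) = (9x^2 - y)/(x - 33y^2)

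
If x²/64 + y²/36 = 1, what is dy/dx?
Apply d/dx to both sides, remembering that y depends on x. Each occurrence of y therefore brings in a y' = dy/dx via the chain rule.

With F(x, y) equal to the left-hand side minus the right, differentiate F term by term:
  d/dx[x^2/64] = x/32
  d/dx[y^2/36] = y·y'/18
  d/dx[-1] = 0
Adding these up, d/dx[F] = 0 becomes
  (x/32) + (y/18)·y' = 0,
so isolating y',
  dy/dx = -(x/32)/(y/18) = -9x/(16y)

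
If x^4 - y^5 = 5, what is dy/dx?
Differentiate the relation implicitly: treat y = y(x) and apply the chain rule, so every y-derivative picks up a y' = dy/dx factor.

With everything moved to the left-hand side, differentiate term by term:
  d/dx[x^4] = 4x^3
  d/dx[-y^5] = -5y^4·y'
  d/dx[-5] = 0

Separating the contributions that come from x directly and those that come through y:
  without y':      4x^3
  multiplying y':  -5y^4

so (4x^3) + (-5y^4)·y' = 0, and therefore
  dy/dx = -(4x^3)/(-5y^4) = 4x^3/(5y^4)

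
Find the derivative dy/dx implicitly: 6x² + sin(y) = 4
Take d/dx of both sides. Since y is implicitly a function of x, the chain rule attaches a y' = dy/dx factor whenever we differentiate through y.

Set F(x, y) = (left side) − (right side), so the curve is F = 0. Differentiating each term of F:
  d/dx[6x^2] = 12x
  d/dx[sin(y)] = y'·cos(y)
  d/dx[-4] = 0

Collecting, the y'-free part is the partial derivative in x and the y' coefficient is the partial derivative in y:
  ∂F/∂x = 12x
  ∂F/∂y = cos(y)

so d/dx[F(x, y(x))] = ∂F/∂x + (∂F/∂y)·y' = 0. Rearranging,
  dy/dx = -(∂F/∂x)/(∂F/∂y) = -(12x)/(cos(y)) = -12x/cos(y)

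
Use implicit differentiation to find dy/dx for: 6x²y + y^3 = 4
Apply d/dx to both sides, remembering that y depends on x. Each occurrence of y therefore brings in a y' = dy/dx via the chain rule.

With F(x, y) equal to the left-hand side minus the right, differentiate F term by term:
  d/dx[6x^2y] = 6x^2·y' + 12xy
  d/dx[y^3] = 3y^2·y'
  d/dx[-4] = 0
Adding these up, d/dx[F] = 0 becomes
  (12xy) + (6x^2 + 3y^2)·y' = 0,
so isolating y',
  dy/dx = -(12xy)/(6x^2 + 3y^2) = -4xy/(2x^2 + y^2)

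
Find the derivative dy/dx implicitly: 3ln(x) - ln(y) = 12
Apply d/dx to both sides, remembering that y depends on x. Each occurrence of y therefore brings in a y' = dy/dx via the chain rule.

With F(x, y) equal to the left-hand side minus the right, differentiate F term by term:
  d/dx[3ln(x)] = 3/x
  d/dx[-ln(y)] = -y'/y
  d/dx[-12] = 0
Adding these up, d/dx[F] = 0 becomes
  (3/x) + (-1/y)·y' = 0,
so isolating y',
  dy/dx = -(3/x)/(-1/y) = 3y/x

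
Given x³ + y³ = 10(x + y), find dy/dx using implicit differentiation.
Differentiate both sides with respect to x, treating y as y(x). By the chain rule, any term containing y contributes a factor of y' = dy/dx when we differentiate it.

Move every term to one side and write the relation as F(x, y) = 0. Term by term,
  d/dx[x^3] = 3x^2
  d/dx[-10x] = -10
  d/dx[y^3] = 3y^2·y'
  d/dx[-10y] = -10·y'

The pieces without y' make up ∂F/∂x and the coefficient of y' is ∂F/∂y:
  ∂F/∂x = 3x^2 - 10,
  ∂F/∂y = 3y^2 - 10.

Since d/dx[F] = ∂F/∂x + (∂F/∂y)·y' = 0, solve for y':
  (∂F/∂y)·y' = -∂F/∂x
  dy/dx = -(∂F/∂x)/(∂F/∂y) = -(3x^2 - 10)/(3y^2 - 10) = (10 - 3x^2)/(3y^2 - 10)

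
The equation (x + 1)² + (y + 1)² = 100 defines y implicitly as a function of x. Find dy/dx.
Apply d/dx to both sides, remembering that y depends on x. Each occurrence of y therefore brings in a y' = dy/dx via the chain rule.

With F(x, y) equal to the left-hand side minus the right, differentiate F term by term:
  d/dx[(x + 1)^2] = 2x + 2
  d/dx[(y + 1)^2] = 2·y'(y + 1)
  d/dx[-100] = 0
Adding these up, d/dx[F] = 0 becomes
  (2x + 2) + (2y + 2)·y' = 0,
so isolating y',
  dy/dx = -(2x + 2)/(2y + 2) = (-x - 1)/(y + 1)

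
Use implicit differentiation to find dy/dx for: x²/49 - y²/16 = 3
Differentiate both sides with respect to x, treating y as y(x). By the chain rule, any term containing y contributes a factor of y' = dy/dx when we differentiate it.

Move every term to one side and write the relation as F(x, y) = 0. Term by term,
  d/dx[x^2/49] = 2x/49
  d/dx[-y^2/16] = -y·y'/8
  d/dx[-3] = 0

The pieces without y' make up ∂F/∂x and the coefficient of y' is ∂F/∂y:
  ∂F/∂x = 2x/49,
  ∂F/∂y = -y/8.

Since d/dx[F] = ∂F/∂x + (∂F/∂y)·y' = 0, solve for y':
  (∂F/∂y)·y' = -∂F/∂x
  dy/dx = -(∂F/∂x)/(∂F/∂y) = -(2x/49)/(-y/8) = 16x/(49y)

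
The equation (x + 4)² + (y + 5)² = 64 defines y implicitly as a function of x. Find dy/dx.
Differentiate the relation implicitly: treat y = y(x) and apply the chain rule, so every y-derivative picks up a y' = dy/dx factor.

With everything moved to the left-hand side, differentiate term by term:
  d/dx[(x + 4)^2] = 2x + 8
  d/dx[(y + 5)^2] = 2·y'(y + 5)
  d/dx[-64] = 0

Separating the contributions that come from x directly and those that come through y:
  without y':      2x + 8
  multiplying y':  2y + 10

so (2x + 8) + (2y + 10)·y' = 0, and therefore
  dy/dx = -(2x + 8)/(2y + 10) = (-x - 4)/(y + 5)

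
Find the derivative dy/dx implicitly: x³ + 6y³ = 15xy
Differentiate both sides with respect to x, treating y as y(x). By the chain rule, any term containing y contributes a factor of y' = dy/dx when we differentiate it.

Move every term to one side and write the relation as F(x, y) = 0. Term by term,
  d/dx[x^3] = 3x^2
  d/dx[-15xy] = -15x·y' - 15y
  d/dx[6y^3] = 18y^2·y'

The pieces without y' make up ∂F/∂x and the coefficient of y' is ∂F/∂y:
  ∂F/∂x = 3x^2 - 15y,
  ∂F/∂y = -15x + 18y^2.

Since d/dx[F] = ∂F/∂x + (∂F/∂y)·y' = 0, solve for y':
  (∂F/∂y)·y' = -∂F/∂x
  dy/dx = -(∂F/∂x)/(∂F/∂y) = -(3x^2 - 15y)/(-15x + 18y^2) = (x^2 - 5y)/(5x - 6y^2)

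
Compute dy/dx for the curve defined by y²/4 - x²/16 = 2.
Differentiate the relation implicitly: treat y = y(x) and apply the chain rule, so every y-derivative picks up a y' = dy/dx factor.

With everything moved to the left-hand side, differentiate term by term:
  d/dx[-x^2/16] = -x/8
  d/dx[y^2/4] = y·y'/2
  d/dx[-2] = 0

Separating the contributions that come from x directly and those that come through y:
  without y':      -x/8
  multiplying y':  y/2

so (-x/8) + (y/2)·y' = 0, and therefore
  dy/dx = -(-x/8)/(y/2) = x/(4y)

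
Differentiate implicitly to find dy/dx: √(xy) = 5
Differentiate both sides with respect to x, treating y as y(x). By the chain rule, any term containing y contributes a factor of y' = dy/dx when we differentiate it.

Move every term to one side and write the relation as F(x, y) = 0. Term by term,
  d/dx[√(xy)] = √(xy)(x·y'/2 + y/2)/(xy)
  d/dx[-5] = 0

The pieces without y' make up ∂F/∂x and the coefficient of y' is ∂F/∂y:
  ∂F/∂x = √(xy)/(2x),
  ∂F/∂y = √(xy)/(2y).

Since d/dx[F] = ∂F/∂x + (∂F/∂y)·y' = 0, solve for y':
  (∂F/∂y)·y' = -∂F/∂x
  dy/dx = -(∂F/∂x)/(∂F/∂y) = -(√(xy)/(2x))/(√(xy)/(2y)) = -y/x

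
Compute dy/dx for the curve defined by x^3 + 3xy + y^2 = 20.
Take d/dx of both sides. Since y is implicitly a function of x, the chain rule attaches a y' = dy/dx factor whenever we differentiate through y.

Set F(x, y) = (left side) − (right side), so the curve is F = 0. Differentiating each term of F:
  d/dx[x^3] = 3x^2
  d/dx[3xy] = 3x·y' + 3y
  d/dx[y^2] = 2y·y'
  d/dx[-20] = 0

Collecting, the y'-free part is the partial derivative in x and the y' coefficient is the partial derivative in y:
  ∂F/∂x = 3x^2 + 3y
  ∂F/∂y = 3x + 2y

so d/dx[F(x, y(x))] = ∂F/∂x + (∂F/∂y)·y' = 0. Rearranging,
  dy/dx = -(∂F/∂x)/(∂F/∂y) = -(3x^2 + 3y)/(3x + 2y) = 3(-x^2 - y)/(3x + 2y)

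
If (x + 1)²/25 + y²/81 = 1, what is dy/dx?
Differentiate both sides with respect to x, treating y as y(x). By the chain rule, any term containing y contributes a factor of y' = dy/dx when we differentiate it.

Move every term to one side and write the relation as F(x, y) = 0. Term by term,
  d/dx[y^2/81] = 2y·y'/81
  d/dx[(x + 1)^2/25] = 2x/25 + 2/25
  d/dx[-1] = 0

The pieces without y' make up ∂F/∂x and the coefficient of y' is ∂F/∂y:
  ∂F/∂x = 2x/25 + 2/25,
  ∂F/∂y = 2y/81.

Since d/dx[F] = ∂F/∂x + (∂F/∂y)·y' = 0, solve for y':
  (∂F/∂y)·y' = -∂F/∂x
  dy/dx = -(∂F/∂x)/(∂F/∂y) = -(2x/25 + 2/25)/(2y/81)
        = -(2(x + 1)/25)/(2y/81) = 81(-x - 1)/(25y)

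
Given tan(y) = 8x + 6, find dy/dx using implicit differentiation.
Differentiate the relation implicitly: treat y = y(x) and apply the chain rule, so every y-derivative picks up a y' = dy/dx factor.

With everything moved to the left-hand side, differentiate term by term:
  d/dx[-8x] = -8
  d/dx[tan(y)] = y'(tan(y)^2 + 1)
  d/dx[-6] = 0

Separating the contributions that come from x directly and those that come through y:
  without y':      -8
  multiplying y':  tan(y)^2 + 1

so (-8) + (tan(y)^2 + 1)·y' = 0, and therefore
  dy/dx = -(-8)/(tan(y)^2 + 1) = 8cos(y)^2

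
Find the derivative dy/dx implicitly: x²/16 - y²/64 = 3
Take d/dx of both sides. Since y is implicitly a function of x, the chain rule attaches a y' = dy/dx factor whenever we differentiate through y.

Set F(x, y) = (left side) − (right side), so the curve is F = 0. Differentiating each term of F:
  d/dx[x^2/16] = x/8
  d/dx[-y^2/64] = -y·y'/32
  d/dx[-3] = 0

Collecting, the y'-free part is the partial derivative in x and the y' coefficient is the partial derivative in y:
  ∂F/∂x = x/8
  ∂F/∂y = -y/32

so d/dx[F(x, y(x))] = ∂F/∂x + (∂F/∂y)·y' = 0. Rearranging,
  dy/dx = -(∂F/∂x)/(∂F/∂y) = -(x/8)/(-y/32) = 4x/y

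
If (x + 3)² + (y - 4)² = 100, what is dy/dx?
Apply d/dx to both sides, remembering that y depends on x. Each occurrence of y therefore brings in a y' = dy/dx via the chain rule.

With F(x, y) equal to the left-hand side minus the right, differentiate F term by term:
  d/dx[(x + 3)^2] = 2x + 6
  d/dx[(y - 4)^2] = 2·y'(y - 4)
  d/dx[-100] = 0
Adding these up, d/dx[F] = 0 becomes
  (2x + 6) + (2y - 8)·y' = 0,
so isolating y',
  dy/dx = -(2x + 6)/(2y - 8) = (-x - 3)/(y - 4)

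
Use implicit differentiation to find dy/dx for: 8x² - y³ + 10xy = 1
Apply d/dx to both sides, remembering that y depends on x. Each occurrence of y therefore brings in a y' = dy/dx via the chain rule.

With F(x, y) equal to the left-hand side minus the right, differentiate F term by term:
  d/dx[8x^2] = 16x
  d/dx[10xy] = 10x·y' + 10y
  d/dx[-y^3] = -3y^2·y'
  d/dx[-1] = 0
Adding these up, d/dx[F] = 0 becomes
  (16x + 10y) + (10x - 3y^2)·y' = 0,
so isolating y',
  dy/dx = -(16x + 10y)/(10x - 3y^2) = 2(-8x - 5y)/(10x - 3y^2)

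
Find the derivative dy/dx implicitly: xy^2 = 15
Differentiate the relation implicitly: treat y = y(x) and apply the chain rule, so every y-derivative picks up a y' = dy/dx factor.

With everything moved to the left-hand side, differentiate term by term:
  d/dx[xy^2] = 2xy·y' + y^2
  d/dx[-15] = 0

Separating the contributions that come from x directly and those that come through y:
  without y':      y^2
  multiplying y':  2xy

so (y^2) + (2xy)·y' = 0, and therefore
  dy/dx = -(y^2)/(2xy) = -y/(2x)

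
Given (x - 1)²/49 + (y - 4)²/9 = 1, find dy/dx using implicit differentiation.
Differentiate the relation implicitly: treat y = y(x) and apply the chain rule, so every y-derivative picks up a y' = dy/dx factor.

With everything moved to the left-hand side, differentiate term by term:
  d/dx[(x - 1)^2/49] = 2x/49 - 2/49
  d/dx[(y - 4)^2/9] = 2·y'(y - 4)/9
  d/dx[-1] = 0

Separating the contributions that come from x directly and those that come through y:
  without y':      2x/49 - 2/49
  multiplying y':  2y/9 - 8/9

so (2x/49 - 2/49) + (2y/9 - 8/9)·y' = 0, and therefore
  dy/dx = -(2x/49 - 2/49)/(2y/9 - 8/9)
        = -(2(x - 1)/49)/(2(y - 4)/9) = 9(1 - x)/(49(y - 4))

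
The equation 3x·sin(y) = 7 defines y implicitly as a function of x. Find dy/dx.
Differentiate the relation implicitly: treat y = y(x) and apply the chain rule, so every y-derivative picks up a y' = dy/dx factor.

With everything moved to the left-hand side, differentiate term by term:
  d/dx[3x·sin(y)] = 3x·y'·cos(y) + 3sin(y)
  d/dx[-7] = 0

Separating the contributions that come from x directly and those that come through y:
  without y':      3sin(y)
  multiplying y':  3x·cos(y)

so (3sin(y)) + (3x·cos(y))·y' = 0, and therefore
  dy/dx = -(3sin(y))/(3x·cos(y)) = -tan(y)/x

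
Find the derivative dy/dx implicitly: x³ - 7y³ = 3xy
Take d/dx of both sides. Since y is implicitly a function of x, the chain rule attaches a y' = dy/dx factor whenever we differentiate through y.

Set F(x, y) = (left side) − (right side), so the curve is F = 0. Differentiating each term of F:
  d/dx[x^3] = 3x^2
  d/dx[-3xy] = -3x·y' - 3y
  d/dx[-7y^3] = -21y^2·y'

Collecting, the y'-free part is the partial derivative in x and the y' coefficient is the partial derivative in y:
  ∂F/∂x = 3x^2 - 3y
  ∂F/∂y = -3x - 21y^2

so d/dx[F(x, y(x))] = ∂F/∂x + (∂F/∂y)·y' = 0. Rearranging,
  dy/dx = -(∂F/∂x)/(∂F/∂y) = -(3x^2 - 3y)/(-3x - 21y^2) = (x^2 - y)/(x + 7y^2)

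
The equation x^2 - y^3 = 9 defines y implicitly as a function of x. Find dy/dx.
Apply d/dx to both sides, remembering that y depends on x. Each occurrence of y therefore brings in a y' = dy/dx via the chain rule.

With F(x, y) equal to the left-hand side minus the right, differentiate F term by term:
  d/dx[x^2] = 2x
  d/dx[-y^3] = -3y^2·y'
  d/dx[-9] = 0
Adding these up, d/dx[F] = 0 becomes
  (2x) + (-3y^2)·y' = 0,
so isolating y',
  dy/dx = -(2x)/(-3y^2) = 2x/(3y^2)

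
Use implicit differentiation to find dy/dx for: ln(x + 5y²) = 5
Take d/dx of both sides. Since y is implicitly a function of x, the chain rule attaches a y' = dy/dx factor whenever we differentiate through y.

Set F(x, y) = (left side) − (right side), so the curve is F = 0. Differentiating each term of F:
  d/dx[ln(x + 5y^2)] = (10y·y' + 1)/(x + 5y^2)
  d/dx[-5] = 0

Collecting, the y'-free part is the partial derivative in x and the y' coefficient is the partial derivative in y:
  ∂F/∂x = 1/(x + 5y^2)
  ∂F/∂y = 10y/(x + 5y^2)

so d/dx[F(x, y(x))] = ∂F/∂x + (∂F/∂y)·y' = 0. Rearranging,
  dy/dx = -(∂F/∂x)/(∂F/∂y) = -(1/(x + 5y^2))/(10y/(x + 5y^2)) = -1/(10y)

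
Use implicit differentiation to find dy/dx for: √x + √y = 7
Apply d/dx to both sides, remembering that y depends on x. Each occurrence of y therefore brings in a y' = dy/dx via the chain rule.

With F(x, y) equal to the left-hand side minus the right, differentiate F term by term:
  d/dx[√(x)] = 1/(2√(x))
  d/dx[√(y)] = y'/(2√(y))
  d/dx[-7] = 0
Adding these up, d/dx[F] = 0 becomes
  (1/(2√(x))) + (1/(2√(y)))·y' = 0,
so isolating y',
  dy/dx = -(1/(2√(x)))/(1/(2√(y))) = -√(y)/√(x)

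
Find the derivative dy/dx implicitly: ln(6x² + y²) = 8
Differentiate both sides with respect to x, treating y as y(x). By the chain rule, any term containing y contributes a factor of y' = dy/dx when we differentiate it.

Move every term to one side and write the relation as F(x, y) = 0. Term by term,
  d/dx[ln(6x^2 + y^2)] = (12x + 2y·y')/(6x^2 + y^2)
  d/dx[-8] = 0

The pieces without y' make up ∂F/∂x and the coefficient of y' is ∂F/∂y:
  ∂F/∂x = 12x/(6x^2 + y^2),
  ∂F/∂y = 2y/(6x^2 + y^2).

Since d/dx[F] = ∂F/∂x + (∂F/∂y)·y' = 0, solve for y':
  (∂F/∂y)·y' = -∂F/∂x
  dy/dx = -(∂F/∂x)/(∂F/∂y) = -(12x/(6x^2 + y^2))/(2y/(6x^2 + y^2)) = -6x/y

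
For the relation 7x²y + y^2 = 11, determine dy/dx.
Apply d/dx to both sides, remembering that y depends on x. Each occurrence of y therefore brings in a y' = dy/dx via the chain rule.

With F(x, y) equal to the left-hand side minus the right, differentiate F term by term:
  d/dx[7x^2y] = 7x^2·y' + 14xy
  d/dx[y^2] = 2y·y'
  d/dx[-11] = 0
Adding these up, d/dx[F] = 0 becomes
  (14xy) + (7x^2 + 2y)·y' = 0,
so isolating y',
  dy/dx = -(14xy)/(7x^2 + 2y) = -14xy/(7x^2 + 2y)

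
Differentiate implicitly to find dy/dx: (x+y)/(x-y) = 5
Differentiate the relation implicitly: treat y = y(x) and apply the chain rule, so every y-derivative picks up a y' = dy/dx factor.

With everything moved to the left-hand side, differentiate term by term:
  d/dx[(x + y)/(x - y)] = (y' + 1)/(x - y) + (x + y)(y' - 1)/(x - y)^2
  d/dx[-5] = 0

Separating the contributions that come from x directly and those that come through y:
  without y':      1/(x - y) - (x + y)/(x - y)^2
  multiplying y':  1/(x - y) + (x + y)/(x - y)^2

so (1/(x - y) - (x + y)/(x - y)^2) + (1/(x - y) + (x + y)/(x - y)^2)·y' = 0, and therefore
  dy/dx = -(1/(x - y) - (x + y)/(x - y)^2)/(1/(x - y) + (x + y)/(x - y)^2)
        = -(-2y/(x - y)^2)/(2x/(x - y)^2) = y/x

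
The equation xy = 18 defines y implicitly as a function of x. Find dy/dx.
Differentiate the relation implicitly: treat y = y(x) and apply the chain rule, so every y-derivative picks up a y' = dy/dx factor.

With everything moved to the left-hand side, differentiate term by term:
  d/dx[xy] = x·y' + y
  d/dx[-18] = 0

Separating the contributions that come from x directly and those that come through y:
  without y':      y
  multiplying y':  x

so (y) + (x)·y' = 0, and therefore
  dy/dx = -(y)/(x) = -y/x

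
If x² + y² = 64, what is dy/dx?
Differentiate the relation implicitly: treat y = y(x) and apply the chain rule, so every y-derivative picks up a y' = dy/dx factor.

With everything moved to the left-hand side, differentiate term by term:
  d/dx[x^2] = 2x
  d/dx[y^2] = 2y·y'
  d/dx[-64] = 0

Separating the contributions that come from x directly and those that come through y:
  without y':      2x
  multiplying y':  2y

so (2x) + (2y)·y' = 0, and therefore
  dy/dx = -(2x)/(2y) = -x/y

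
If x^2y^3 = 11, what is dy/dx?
Take d/dx of both sides. Since y is implicitly a function of x, the chain rule attaches a y' = dy/dx factor whenever we differentiate through y.

Set F(x, y) = (left side) − (right side), so the curve is F = 0. Differentiating each term of F:
  d/dx[x^2y^3] = 3x^2y^2·y' + 2xy^3
  d/dx[-11] = 0

Collecting, the y'-free part is the partial derivative in x and the y' coefficient is the partial derivative in y:
  ∂F/∂x = 2xy^3
  ∂F/∂y = 3x^2y^2

so d/dx[F(x, y(x))] = ∂F/∂x + (∂F/∂y)·y' = 0. Rearranging,
  dy/dx = -(∂F/∂x)/(∂F/∂y) = -(2xy^3)/(3x^2y^2) = -2y/(3x)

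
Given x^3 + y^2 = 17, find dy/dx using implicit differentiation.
Take d/dx of both sides. Since y is implicitly a function of x, the chain rule attaches a y' = dy/dx factor whenever we differentiate through y.

Set F(x, y) = (left side) − (right side), so the curve is F = 0. Differentiating each term of F:
  d/dx[x^3] = 3x^2
  d/dx[y^2] = 2y·y'
  d/dx[-17] = 0

Collecting, the y'-free part is the partial derivative in x and the y' coefficient is the partial derivative in y:
  ∂F/∂x = 3x^2
  ∂F/∂y = 2y

so d/dx[F(x, y(x))] = ∂F/∂x + (∂F/∂y)·y' = 0. Rearranging,
  dy/dx = -(∂F/∂x)/(∂F/∂y) = -(3x^2)/(2y) = -3x^2/(2y)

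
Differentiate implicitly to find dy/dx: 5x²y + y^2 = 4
Apply d/dx to both sides, remembering that y depends on x. Each occurrence of y therefore brings in a y' = dy/dx via the chain rule.

With F(x, y) equal to the left-hand side minus the right, differentiate F term by term:
  d/dx[5x^2y] = 5x^2·y' + 10xy
  d/dx[y^2] = 2y·y'
  d/dx[-4] = 0
Adding these up, d/dx[F] = 0 becomes
  (10xy) + (5x^2 + 2y)·y' = 0,
so isolating y',
  dy/dx = -(10xy)/(5x^2 + 2y) = -10xy/(5x^2 + 2y)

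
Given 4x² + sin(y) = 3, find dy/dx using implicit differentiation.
Take d/dx of both sides. Since y is implicitly a function of x, the chain rule attaches a y' = dy/dx factor whenever we differentiate through y.

Set F(x, y) = (left side) − (right side), so the curve is F = 0. Differentiating each term of F:
  d/dx[4x^2] = 8x
  d/dx[sin(y)] = y'·cos(y)
  d/dx[-3] = 0

Collecting, the y'-free part is the partial derivative in x and the y' coefficient is the partial derivative in y:
  ∂F/∂x = 8x
  ∂F/∂y = cos(y)

so d/dx[F(x, y(x))] = ∂F/∂x + (∂F/∂y)·y' = 0. Rearranging,
  dy/dx = -(∂F/∂x)/(∂F/∂y) = -(8x)/(cos(y)) = -8x/cos(y)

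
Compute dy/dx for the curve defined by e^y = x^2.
Differentiate both sides with respect to x, treating y as y(x). By the chain rule, any term containing y contributes a factor of y' = dy/dx when we differentiate it.

Move every term to one side and write the relation as F(x, y) = 0. Term by term,
  d/dx[-x^2] = -2x
  d/dx[e^(y)] = y'·e^(y)

The pieces without y' make up ∂F/∂x and the coefficient of y' is ∂F/∂y:
  ∂F/∂x = -2x,
  ∂F/∂y = e^(y).

Since d/dx[F] = ∂F/∂x + (∂F/∂y)·y' = 0, solve for y':
  (∂F/∂y)·y' = -∂F/∂x
  dy/dx = -(∂F/∂x)/(∂F/∂y) = -(-2x)/(e^(y)) = 2x·e^(-y)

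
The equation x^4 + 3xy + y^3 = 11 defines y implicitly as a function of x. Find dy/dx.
Differentiate the relation implicitly: treat y = y(x) and apply the chain rule, so every y-derivative picks up a y' = dy/dx factor.

With everything moved to the left-hand side, differentiate term by term:
  d/dx[x^4] = 4x^3
  d/dx[3xy] = 3x·y' + 3y
  d/dx[y^3] = 3y^2·y'
  d/dx[-11] = 0

Separating the contributions that come from x directly and those that come through y:
  without y':      4x^3 + 3y
  multiplying y':  3x + 3y^2

so (4x^3 + 3y) + (3x + 3y^2)·y' = 0, and therefore
  dy/dx = -(4x^3 + 3y)/(3x + 3y^2) = (-4x^3/3 - y)/(x + y^2)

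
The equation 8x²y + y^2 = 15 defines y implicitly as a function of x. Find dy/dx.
Apply d/dx to both sides, remembering that y depends on x. Each occurrence of y therefore brings in a y' = dy/dx via the chain rule.

With F(x, y) equal to the left-hand side minus the right, differentiate F term by term:
  d/dx[8x^2y] = 8x^2·y' + 16xy
  d/dx[y^2] = 2y·y'
  d/dx[-15] = 0
Adding these up, d/dx[F] = 0 becomes
  (16xy) + (8x^2 + 2y)·y' = 0,
so isolating y',
  dy/dx = -(16xy)/(8x^2 + 2y) = -8xy/(4x^2 + y)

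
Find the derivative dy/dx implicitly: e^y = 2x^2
Apply d/dx to both sides, remembering that y depends on x. Each occurrence of y therefore brings in a y' = dy/dx via the chain rule.

With F(x, y) equal to the left-hand side minus the right, differentiate F term by term:
  d/dx[-2x^2] = -4x
  d/dx[e^(y)] = y'·e^(y)
Adding these up, d/dx[F] = 0 becomes
  (-4x) + (e^(y))·y' = 0,
so isolating y',
  dy/dx = -(-4x)/(e^(y)) = 4x·e^(-y)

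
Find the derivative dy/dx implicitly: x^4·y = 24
Apply d/dx to both sides, remembering that y depends on x. Each occurrence of y therefore brings in a y' = dy/dx via the chain rule.

With F(x, y) equal to the left-hand side minus the right, differentiate F term by term:
  d/dx[x^4y] = x^4·y' + 4x^3y
  d/dx[-24] = 0
Adding these up, d/dx[F] = 0 becomes
  (4x^3y) + (x^4)·y' = 0,
so isolating y',
  dy/dx = -(4x^3y)/(x^4) = -4y/x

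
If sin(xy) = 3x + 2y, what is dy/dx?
Take d/dx of both sides. Since y is implicitly a function of x, the chain rule attaches a y' = dy/dx factor whenever we differentiate through y.

Set F(x, y) = (left side) − (right side), so the curve is F = 0. Differentiating each term of F:
  d/dx[-3x] = -3
  d/dx[-2y] = -2·y'
  d/dx[sin(xy)] = (x·y' + y)·cos(xy)

Collecting, the y'-free part is the partial derivative in x and the y' coefficient is the partial derivative in y:
  ∂F/∂x = y·cos(xy) - 3
  ∂F/∂y = x·cos(xy) - 2

so d/dx[F(x, y(x))] = ∂F/∂x + (∂F/∂y)·y' = 0. Rearranging,
  dy/dx = -(∂F/∂x)/(∂F/∂y) = -(y·cos(xy) - 3)/(x·cos(xy) - 2) = (-y·cos(xy) + 3)/(x·cos(xy) - 2)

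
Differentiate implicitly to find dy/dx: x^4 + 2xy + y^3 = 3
Take d/dx of both sides. Since y is implicitly a function of x, the chain rule attaches a y' = dy/dx factor whenever we differentiate through y.

Set F(x, y) = (left side) − (right side), so the curve is F = 0. Differentiating each term of F:
  d/dx[x^4] = 4x^3
  d/dx[2xy] = 2x·y' + 2y
  d/dx[y^3] = 3y^2·y'
  d/dx[-3] = 0

Collecting, the y'-free part is the partial derivative in x and the y' coefficient is the partial derivative in y:
  ∂F/∂x = 4x^3 + 2y
  ∂F/∂y = 2x + 3y^2

so d/dx[F(x, y(x))] = ∂F/∂x + (∂F/∂y)·y' = 0. Rearranging,
  dy/dx = -(∂F/∂x)/(∂F/∂y) = -(4x^3 + 2y)/(2x + 3y^2) = 2(-2x^3 - y)/(2x + 3y^2)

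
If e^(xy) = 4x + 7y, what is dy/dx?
Take d/dx of both sides. Since y is implicitly a function of x, the chain rule attaches a y' = dy/dx factor whenever we differentiate through y.

Set F(x, y) = (left side) − (right side), so the curve is F = 0. Differentiating each term of F:
  d/dx[-4x] = -4
  d/dx[-7y] = -7·y'
  d/dx[e^(xy)] = (x·y' + y)·e^(xy)

Collecting, the y'-free part is the partial derivative in x and the y' coefficient is the partial derivative in y:
  ∂F/∂x = y·e^(xy) - 4
  ∂F/∂y = x·e^(xy) - 7

so d/dx[F(x, y(x))] = ∂F/∂x + (∂F/∂y)·y' = 0. Rearranging,
  dy/dx = -(∂F/∂x)/(∂F/∂y) = -(y·e^(xy) - 4)/(x·e^(xy) - 7) = (-y·e^(xy) + 4)/(x·e^(xy) - 7)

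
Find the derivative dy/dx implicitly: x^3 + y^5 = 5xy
Take d/dx of both sides. Since y is implicitly a function of x, the chain rule attaches a y' = dy/dx factor whenever we differentiate through y.

Set F(x, y) = (left side) − (right side), so the curve is F = 0. Differentiating each term of F:
  d/dx[x^3] = 3x^2
  d/dx[-5xy] = -5x·y' - 5y
  d/dx[y^5] = 5y^4·y'

Collecting, the y'-free part is the partial derivative in x and the y' coefficient is the partial derivative in y:
  ∂F/∂x = 3x^2 - 5y
  ∂F/∂y = -5x + 5y^4

so d/dx[F(x, y(x))] = ∂F/∂x + (∂F/∂y)·y' = 0. Rearranging,
  dy/dx = -(∂F/∂x)/(∂F/∂y) = -(3x^2 - 5y)/(-5x + 5y^4) = (3x^2/5 - y)/(x - y^4)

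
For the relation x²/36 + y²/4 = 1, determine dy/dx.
Differentiate both sides with respect to x, treating y as y(x). By the chain rule, any term containing y contributes a factor of y' = dy/dx when we differentiate it.

Move every term to one side and write the relation as F(x, y) = 0. Term by term,
  d/dx[x^2/36] = x/18
  d/dx[y^2/4] = y·y'/2
  d/dx[-1] = 0

The pieces without y' make up ∂F/∂x and the coefficient of y' is ∂F/∂y:
  ∂F/∂x = x/18,
  ∂F/∂y = y/2.

Since d/dx[F] = ∂F/∂x + (∂F/∂y)·y' = 0, solve for y':
  (∂F/∂y)·y' = -∂F/∂x
  dy/dx = -(∂F/∂x)/(∂F/∂y) = -(x/18)/(y/2) = -x/(9y)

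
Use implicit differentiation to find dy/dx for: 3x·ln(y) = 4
Take d/dx of both sides. Since y is implicitly a function of x, the chain rule attaches a y' = dy/dx factor whenever we differentiate through y.

Set F(x, y) = (left side) − (right side), so the curve is F = 0. Differentiating each term of F:
  d/dx[3x·ln(y)] = 3x·y'/y + 3ln(y)
  d/dx[-4] = 0

Collecting, the y'-free part is the partial derivative in x and the y' coefficient is the partial derivative in y:
  ∂F/∂x = 3ln(y)
  ∂F/∂y = 3x/y

so d/dx[F(x, y(x))] = ∂F/∂x + (∂F/∂y)·y' = 0. Rearranging,
  dy/dx = -(∂F/∂x)/(∂F/∂y) = -(3ln(y))/(3x/y) = -y·ln(y)/x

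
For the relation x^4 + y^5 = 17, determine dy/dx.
Apply d/dx to both sides, remembering that y depends on x. Each occurrence of y therefore brings in a y' = dy/dx via the chain rule.

With F(x, y) equal to the left-hand side minus the right, differentiate F term by term:
  d/dx[x^4] = 4x^3
  d/dx[y^5] = 5y^4·y'
  d/dx[-17] = 0
Adding these up, d/dx[F] = 0 becomes
  (4x^3) + (5y^4)·y' = 0,
so isolating y',
  dy/dx = -(4x^3)/(5y^4) = -4x^3/(5y^4)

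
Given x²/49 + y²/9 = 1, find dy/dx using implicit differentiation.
Take d/dx of both sides. Since y is implicitly a function of x, the chain rule attaches a y' = dy/dx factor whenever we differentiate through y.

Set F(x, y) = (left side) − (right side), so the curve is F = 0. Differentiating each term of F:
  d/dx[x^2/49] = 2x/49
  d/dx[y^2/9] = 2y·y'/9
  d/dx[-1] = 0

Collecting, the y'-free part is the partial derivative in x and the y' coefficient is the partial derivative in y:
  ∂F/∂x = 2x/49
  ∂F/∂y = 2y/9

so d/dx[F(x, y(x))] = ∂F/∂x + (∂F/∂y)·y' = 0. Rearranging,
  dy/dx = -(∂F/∂x)/(∂F/∂y) = -(2x/49)/(2y/9) = -9x/(49y)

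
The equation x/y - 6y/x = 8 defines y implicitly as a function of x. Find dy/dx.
Differentiate the relation implicitly: treat y = y(x) and apply the chain rule, so every y-derivative picks up a y' = dy/dx factor.

With everything moved to the left-hand side, differentiate term by term:
  d/dx[x/y] = -x·y'/y^2 + 1/y
  d/dx[-6y/x] = -6·y'/x + 6y/x^2
  d/dx[-8] = 0

Separating the contributions that come from x directly and those that come through y:
  without y':      1/y + 6y/x^2
  multiplying y':  -x/y^2 - 6/x

so (1/y + 6y/x^2) + (-x/y^2 - 6/x)·y' = 0, and therefore
  dy/dx = -(1/y + 6y/x^2)/(-x/y^2 - 6/x)
        = -((x^2 + 6y^2)/(x^2y))/(-(x^2 + 6y^2)/(xy^2)) = y/x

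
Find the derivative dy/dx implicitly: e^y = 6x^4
Take d/dx of both sides. Since y is implicitly a function of x, the chain rule attaches a y' = dy/dx factor whenever we differentiate through y.

Set F(x, y) = (left side) − (right side), so the curve is F = 0. Differentiating each term of F:
  d/dx[-6x^4] = -24x^3
  d/dx[e^(y)] = y'·e^(y)

Collecting, the y'-free part is the partial derivative in x and the y' coefficient is the partial derivative in y:
  ∂F/∂x = -24x^3
  ∂F/∂y = e^(y)

so d/dx[F(x, y(x))] = ∂F/∂x + (∂F/∂y)·y' = 0. Rearranging,
  dy/dx = -(∂F/∂x)/(∂F/∂y) = -(-24x^3)/(e^(y)) = 24x^3e^(-y)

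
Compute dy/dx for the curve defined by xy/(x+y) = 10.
Take d/dx of both sides. Since y is implicitly a function of x, the chain rule attaches a y' = dy/dx factor whenever we differentiate through y.

Set F(x, y) = (left side) − (right side), so the curve is F = 0. Differentiating each term of F:
  d/dx[xy/(x + y)] = xy(-y' - 1)/(x + y)^2 + x·y'/(x + y) + y/(x + y)
  d/dx[-10] = 0

Collecting, the y'-free part is the partial derivative in x and the y' coefficient is the partial derivative in y:
  ∂F/∂x = -xy/(x + y)^2 + y/(x + y)
  ∂F/∂y = -xy/(x + y)^2 + x/(x + y)

so d/dx[F(x, y(x))] = ∂F/∂x + (∂F/∂y)·y' = 0. Rearranging,
  dy/dx = -(∂F/∂x)/(∂F/∂y) = -(-xy/(x + y)^2 + y/(x + y))/(-xy/(x + y)^2 + x/(x + y))
        = -(y^2/(x + y)^2)/(x^2/(x + y)^2) = -y^2/x^2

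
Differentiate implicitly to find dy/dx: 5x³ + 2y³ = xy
Apply d/dx to both sides, remembering that y depends on x. Each occurrence of y therefore brings in a y' = dy/dx via the chain rule.

With F(x, y) equal to the left-hand side minus the right, differentiate F term by term:
  d/dx[5x^3] = 15x^2
  d/dx[-xy] = -x·y' - y
  d/dx[2y^3] = 6y^2·y'
Adding these up, d/dx[F] = 0 becomes
  (15x^2 - y) + (-x + 6y^2)·y' = 0,
so isolating y',
  dy/dx = -(15x^2 - y)/(-x + 6y^2) = (15x^2 - y)/(x - 6y^2)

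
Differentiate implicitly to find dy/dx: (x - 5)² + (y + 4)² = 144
Take d/dx of both sides. Since y is implicitly a function of x, the chain rule attaches a y' = dy/dx factor whenever we differentiate through y.

Set F(x, y) = (left side) − (right side), so the curve is F = 0. Differentiating each term of F:
  d/dx[(x - 5)^2] = 2x - 10
  d/dx[(y + 4)^2] = 2·y'(y + 4)
  d/dx[-144] = 0

Collecting, the y'-free part is the partial derivative in x and the y' coefficient is the partial derivative in y:
  ∂F/∂x = 2x - 10
  ∂F/∂y = 2y + 8

so d/dx[F(x, y(x))] = ∂F/∂x + (∂F/∂y)·y' = 0. Rearranging,
  dy/dx = -(∂F/∂x)/(∂F/∂y) = -(2x - 10)/(2y + 8) = (5 - x)/(y + 4)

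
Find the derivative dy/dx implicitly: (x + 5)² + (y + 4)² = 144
Differentiate the relation implicitly: treat y = y(x) and apply the chain rule, so every y-derivative picks up a y' = dy/dx factor.

With everything moved to the left-hand side, differentiate term by term:
  d/dx[(x + 5)^2] = 2x + 10
  d/dx[(y + 4)^2] = 2·y'(y + 4)
  d/dx[-144] = 0

Separating the contributions that come from x directly and those that come through y:
  without y':      2x + 10
  multiplying y':  2y + 8

so (2x + 10) + (2y + 8)·y' = 0, and therefore
  dy/dx = -(2x + 10)/(2y + 8) = (-x - 5)/(y + 4)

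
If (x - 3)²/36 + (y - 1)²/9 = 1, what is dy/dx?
Differentiate the relation implicitly: treat y = y(x) and apply the chain rule, so every y-derivative picks up a y' = dy/dx factor.

With everything moved to the left-hand side, differentiate term by term:
  d/dx[(x - 3)^2/36] = x/18 - 1/6
  d/dx[(y - 1)^2/9] = 2·y'(y - 1)/9
  d/dx[-1] = 0

Separating the contributions that come from x directly and those that come through y:
  without y':      x/18 - 1/6
  multiplying y':  2y/9 - 2/9

so (x/18 - 1/6) + (2y/9 - 2/9)·y' = 0, and therefore
  dy/dx = -(x/18 - 1/6)/(2y/9 - 2/9)
        = -((x - 3)/18)/(2(y - 1)/9) = (3 - x)/(4(y - 1))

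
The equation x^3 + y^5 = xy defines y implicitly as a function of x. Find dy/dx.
Apply d/dx to both sides, remembering that y depends on x. Each occurrence of y therefore brings in a y' = dy/dx via the chain rule.

With F(x, y) equal to the left-hand side minus the right, differentiate F term by term:
  d/dx[x^3] = 3x^2
  d/dx[-xy] = -x·y' - y
  d/dx[y^5] = 5y^4·y'
Adding these up, d/dx[F] = 0 becomes
  (3x^2 - y) + (-x + 5y^4)·y' = 0,
so isolating y',
  dy/dx = -(3x^2 - y)/(-x + 5y^4) = (3x^2 - y)/(x - 5y^4)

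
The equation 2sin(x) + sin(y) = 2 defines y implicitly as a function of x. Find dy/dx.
Differentiate both sides with respect to x, treating y as y(x). By the chain rule, any term containing y contributes a factor of y' = dy/dx when we differentiate it.

Move every term to one side and write the relation as F(x, y) = 0. Term by term,
  d/dx[2sin(x)] = 2cos(x)
  d/dx[sin(y)] = y'·cos(y)
  d/dx[-2] = 0

The pieces without y' make up ∂F/∂x and the coefficient of y' is ∂F/∂y:
  ∂F/∂x = 2cos(x),
  ∂F/∂y = cos(y).

Since d/dx[F] = ∂F/∂x + (∂F/∂y)·y' = 0, solve for y':
  (∂F/∂y)·y' = -∂F/∂x
  dy/dx = -(∂F/∂x)/(∂F/∂y) = -(2cos(x))/(cos(y)) = -2cos(x)/cos(y)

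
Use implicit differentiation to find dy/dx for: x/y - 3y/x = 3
Apply d/dx to both sides, remembering that y depends on x. Each occurrence of y therefore brings in a y' = dy/dx via the chain rule.

With F(x, y) equal to the left-hand side minus the right, differentiate F term by term:
  d/dx[x/y] = -x·y'/y^2 + 1/y
  d/dx[-3y/x] = -3·y'/x + 3y/x^2
  d/dx[-3] = 0
Adding these up, d/dx[F] = 0 becomes
  (1/y + 3y/x^2) + (-x/y^2 - 3/x)·y' = 0,
so isolating y',
  dy/dx = -(1/y + 3y/x^2)/(-x/y^2 - 3/x)
        = -((x^2 + 3y^2)/(x^2y))/(-(x^2 + 3y^2)/(xy^2)) = y/x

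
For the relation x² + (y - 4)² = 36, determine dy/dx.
Apply d/dx to both sides, remembering that y depends on x. Each occurrence of y therefore brings in a y' = dy/dx via the chain rule.

With F(x, y) equal to the left-hand side minus the right, differentiate F term by term:
  d/dx[x^2] = 2x
  d/dx[(y - 4)^2] = 2·y'(y - 4)
  d/dx[-36] = 0
Adding these up, d/dx[F] = 0 becomes
  (2x) + (2y - 8)·y' = 0,
so isolating y',
  dy/dx = -(2x)/(2y - 8) = -x/(y - 4)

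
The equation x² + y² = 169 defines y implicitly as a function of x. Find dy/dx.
Differentiate the relation implicitly: treat y = y(x) and apply the chain rule, so every y-derivative picks up a y' = dy/dx factor.

With everything moved to the left-hand side, differentiate term by term:
  d/dx[x^2] = 2x
  d/dx[y^2] = 2y·y'
  d/dx[-169] = 0

Separating the contributions that come from x directly and those that come through y:
  without y':      2x
  multiplying y':  2y

so (2x) + (2y)·y' = 0, and therefore
  dy/dx = -(2x)/(2y) = -x/y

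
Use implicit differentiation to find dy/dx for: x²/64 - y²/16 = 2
Differentiate both sides with respect to x, treating y as y(x). By the chain rule, any term containing y contributes a factor of y' = dy/dx when we differentiate it.

Move every term to one side and write the relation as F(x, y) = 0. Term by term,
  d/dx[x^2/64] = x/32
  d/dx[-y^2/16] = -y·y'/8
  d/dx[-2] = 0

The pieces without y' make up ∂F/∂x and the coefficient of y' is ∂F/∂y:
  ∂F/∂x = x/32,
  ∂F/∂y = -y/8.

Since d/dx[F] = ∂F/∂x + (∂F/∂y)·y' = 0, solve for y':
  (∂F/∂y)·y' = -∂F/∂x
  dy/dx = -(∂F/∂x)/(∂F/∂y) = -(x/32)/(-y/8) = x/(4y)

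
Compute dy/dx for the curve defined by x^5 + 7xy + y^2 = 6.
Differentiate the relation implicitly: treat y = y(x) and apply the chain rule, so every y-derivative picks up a y' = dy/dx factor.

With everything moved to the left-hand side, differentiate term by term:
  d/dx[x^5] = 5x^4
  d/dx[7xy] = 7x·y' + 7y
  d/dx[y^2] = 2y·y'
  d/dx[-6] = 0

Separating the contributions that come from x directly and those that come through y:
  without y':      5x^4 + 7y
  multiplying y':  7x + 2y

so (5x^4 + 7y) + (7x + 2y)·y' = 0, and therefore
  dy/dx = -(5x^4 + 7y)/(7x + 2y) = (-5x^4 - 7y)/(7x + 2y)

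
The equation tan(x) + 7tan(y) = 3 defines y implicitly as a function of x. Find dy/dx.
Differentiate the relation implicitly: treat y = y(x) and apply the chain rule, so every y-derivative picks up a y' = dy/dx factor.

With everything moved to the left-hand side, differentiate term by term:
  d/dx[tan(x)] = tan(x)^2 + 1
  d/dx[7tan(y)] = 7·y'(tan(y)^2 + 1)
  d/dx[-3] = 0

Separating the contributions that come from x directly and those that come through y:
  without y':      tan(x)^2 + 1
  multiplying y':  7tan(y)^2 + 7

so (tan(x)^2 + 1) + (7tan(y)^2 + 7)·y' = 0, and therefore
  dy/dx = -(tan(x)^2 + 1)/(7tan(y)^2 + 7) = -cos(y)^2/(7cos(x)^2)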